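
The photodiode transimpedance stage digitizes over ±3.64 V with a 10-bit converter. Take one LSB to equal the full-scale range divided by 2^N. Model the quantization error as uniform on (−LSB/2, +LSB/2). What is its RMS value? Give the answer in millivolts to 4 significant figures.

2.052 mV

The full-scale span is 3.64 − (-3.64) = 7.28 V.
LSB = 7.28 V ÷ 2^10 = 7.28/1024 V = 7.10938 mV.
RMS of a uniform error over width LSB is LSB/√12 = 2.052 mV.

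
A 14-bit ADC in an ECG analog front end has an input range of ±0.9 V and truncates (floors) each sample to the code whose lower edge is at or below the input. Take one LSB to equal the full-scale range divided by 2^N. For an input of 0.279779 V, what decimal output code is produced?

Range = 0.9 − (-0.9) = 1.8 V. LSB = 1.8 V / 2^14 ≈ 109.9 µV.
code = ⌊(V_in − V_min)/LSB⌋ = ⌊(V_in − V_min) × 2^14 / range⌋
     = ⌊(0.279779 − (-0.9)) × 16384 / 1.8⌋ = ⌊1.179779 × 16384/1.8⌋
     = ⌊10738.611⌋ = 10738.

10738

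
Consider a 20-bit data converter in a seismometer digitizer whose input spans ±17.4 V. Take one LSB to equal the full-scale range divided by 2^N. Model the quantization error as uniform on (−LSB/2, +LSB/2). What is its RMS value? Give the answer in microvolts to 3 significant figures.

Span: 17.4 V − (-17.4 V) = 34.8 V.
Step size = 34.8/1048576 V = 33.188 µV.
RMS of a uniform error over width LSB is LSB/√12 = 9.58 µV.

9.58 µV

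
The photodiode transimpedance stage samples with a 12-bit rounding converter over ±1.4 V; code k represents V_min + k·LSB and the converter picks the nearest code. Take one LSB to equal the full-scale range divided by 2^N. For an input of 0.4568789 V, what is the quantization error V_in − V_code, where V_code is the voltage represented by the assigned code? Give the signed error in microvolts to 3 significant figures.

Span: 1.4 V − (-1.4 V) = 2.8 V. LSB = 2.8 V / 2^12 ≈ 0.6836 mV.
(0.4568789 − (-1.4)) / LSB = 1.8568789 × 4096/2.8 = 2716.3486. Nearest integer: k = 2716.
V_code = V_min + k × range/2^12 = -1.4 + 2716 × 2.8/4096 = 0.4566406250 V.
e = 0.4568789 − (0.4566406250) = +238 µV.

+238 µV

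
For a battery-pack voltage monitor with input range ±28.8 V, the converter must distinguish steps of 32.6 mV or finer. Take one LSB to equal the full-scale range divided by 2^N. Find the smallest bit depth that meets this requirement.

The full-scale span is 28.8 − (-28.8) = 57.6 V.
Required number of levels: 57.6/32.6 mV = 1766.9; smallest N with 2^N ≥ that is 11.

11 bits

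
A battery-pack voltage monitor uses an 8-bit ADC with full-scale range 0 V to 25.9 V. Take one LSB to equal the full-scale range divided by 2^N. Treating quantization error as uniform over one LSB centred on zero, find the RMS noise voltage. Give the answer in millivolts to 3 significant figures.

29.2 mV

V_FS = 25.9 V.
One LSB is 25.9 V / 256 = 101.17 mV.
RMS of a uniform error over width LSB is LSB/√12 = 29.2 mV.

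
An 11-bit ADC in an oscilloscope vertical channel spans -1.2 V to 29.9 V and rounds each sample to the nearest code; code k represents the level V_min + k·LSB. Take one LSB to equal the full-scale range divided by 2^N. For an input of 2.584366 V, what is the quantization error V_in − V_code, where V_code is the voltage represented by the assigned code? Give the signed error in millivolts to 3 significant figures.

+3.16 mV

The full-scale span is 29.9 − (-1.2) = 31.1 V. LSB = 31.1 V / 2^11 ≈ 15.19 mV.
Position in LSBs: (2.584366 − (-1.2)) × 2048/31.1 = 249.2084; rounding gives k = 249.
Reconstructed level: -1.2 + 249 × 31.1/2048 V = 2.581201172 V.
V_in − V_code = 2.584366 − (2.581201172) = +3.16 mV.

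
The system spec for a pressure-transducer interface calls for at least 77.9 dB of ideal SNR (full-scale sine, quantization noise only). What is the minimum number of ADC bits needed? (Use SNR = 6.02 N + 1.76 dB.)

Required N = ⌈(77.9 − 1.76)/6.02⌉ = ⌈12.648⌉ = 13.

13 bits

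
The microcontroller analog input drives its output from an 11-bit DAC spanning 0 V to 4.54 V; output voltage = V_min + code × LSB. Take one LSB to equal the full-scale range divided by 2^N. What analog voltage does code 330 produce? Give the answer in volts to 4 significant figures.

0.7315 V

V_FS = 4.54 V. LSB = 4.54 V / 2^11.
Output = V_min + (330/2048) × range = 0 + 0.161133 × 4.54 V
      = 0 V + 0.731543 V = 0.731543 V.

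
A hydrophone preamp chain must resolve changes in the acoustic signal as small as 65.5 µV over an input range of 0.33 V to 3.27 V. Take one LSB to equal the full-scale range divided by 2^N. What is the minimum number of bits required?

The full-scale span is 3.27 − (0.33) = 2.94 V.
Levels needed ≥ 2.94/65.5 µV = 44890. 2^16 = 65536 suffices, so N_min = 16.

16 bits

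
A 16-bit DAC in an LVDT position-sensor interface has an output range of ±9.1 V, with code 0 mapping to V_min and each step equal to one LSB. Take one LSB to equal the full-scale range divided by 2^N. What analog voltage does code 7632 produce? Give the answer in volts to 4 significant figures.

-6.981 V

Full-scale range = 9.1 V − (-9.1 V) = 18.2 V. LSB = 18.2 V / 2^16.
V_out = V_min + code × LSB = -9.1 V + 7632 × 18.2 V / 65536
      = -9.1 V + 2.11948 V = -6.98052 V.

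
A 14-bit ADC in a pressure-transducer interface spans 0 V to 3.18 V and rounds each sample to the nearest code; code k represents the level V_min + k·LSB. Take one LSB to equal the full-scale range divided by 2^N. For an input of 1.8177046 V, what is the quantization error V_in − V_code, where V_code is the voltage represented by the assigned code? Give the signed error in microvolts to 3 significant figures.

+34.9 µV

V_FS = 3.18 V. LSB = 3.18 V / 2^14 ≈ 194.1 µV.
Position in LSBs: (1.8177046 − (0)) × 16384/3.18 = 9365.1799; rounding gives k = 9365.
V_code = 0 + (9365/16384) × 3.18 = 1.8176696777 V.
Error = V_in − V_code = 1.8177046 − (1.8176696777) = +34.9 µV.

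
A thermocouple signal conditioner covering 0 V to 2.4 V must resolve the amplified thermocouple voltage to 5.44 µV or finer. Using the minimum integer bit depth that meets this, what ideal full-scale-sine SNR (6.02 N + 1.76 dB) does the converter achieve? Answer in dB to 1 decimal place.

Span = 2.4 V.
Required number of levels: 2.4/5.44 µV = 441180; smallest N with 2^N ≥ that is 19.
SNR = 6.02 × 19 + 1.76 = 116.14 dB.

116.1 dB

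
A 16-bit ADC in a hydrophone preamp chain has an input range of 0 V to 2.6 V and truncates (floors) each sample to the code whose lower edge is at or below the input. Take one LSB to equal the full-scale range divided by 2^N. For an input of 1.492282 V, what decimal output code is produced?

Span = 2.6 V. LSB = 2.6 V / 2^16 ≈ 39.67 µV.
V_in − V_min = 1.492282 − (0) = 1.492282 V.
Divide by LSB: 1.492282 × 65536/2.6 = 37614.6897.
Truncating gives code 37614.

37614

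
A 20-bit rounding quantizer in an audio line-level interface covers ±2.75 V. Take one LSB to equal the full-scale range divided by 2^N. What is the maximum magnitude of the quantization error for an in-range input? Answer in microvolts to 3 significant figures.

Full-scale range = 2.75 V − (-2.75 V) = 5.5 V.
One LSB is 5.5 V / 1048576 = 5.2452 µV.
A rounding quantizer has |error| ≤ LSB/2 = 2.62 µV.

2.62 µV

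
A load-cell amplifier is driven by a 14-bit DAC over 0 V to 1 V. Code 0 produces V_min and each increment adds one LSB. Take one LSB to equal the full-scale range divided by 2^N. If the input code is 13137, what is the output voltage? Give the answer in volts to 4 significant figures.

Full-scale range = 1 V. LSB = 1 V / 2^14.
V_out = V_min + code × LSB = 0 V + 13137 × 1 V / 16384
      = 0 V + 0.801819 V = 0.801819 V.

0.8018 V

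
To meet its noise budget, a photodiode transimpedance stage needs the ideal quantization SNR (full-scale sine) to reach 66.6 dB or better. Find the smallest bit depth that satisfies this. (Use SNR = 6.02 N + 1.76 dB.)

11 bits

Solving 6.02 N ≥ 66.6 − 1.76: N ≥ 10.771. Round up → N = 11.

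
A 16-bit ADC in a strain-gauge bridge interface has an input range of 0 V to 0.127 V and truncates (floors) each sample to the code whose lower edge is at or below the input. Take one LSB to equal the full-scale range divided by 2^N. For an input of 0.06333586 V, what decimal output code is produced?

Range is 0.127 V. LSB = 0.127 V / 2^16 ≈ 1.938 µV.
(V_in − V_min) × 2^16/range = (0.06333586 − (0)) × 65536/0.127 = 32683.299.
Floor → code = 32683.

32683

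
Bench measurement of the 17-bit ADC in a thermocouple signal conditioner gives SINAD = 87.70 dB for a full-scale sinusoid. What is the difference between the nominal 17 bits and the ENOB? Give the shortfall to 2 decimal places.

2.72 bits

ENOB = (SINAD − 1.76)/6.02 = (87.70 − 1.76)/6.02 = 14.2757 bits.
17 − 14.2757 = 2.72 bits below nominal.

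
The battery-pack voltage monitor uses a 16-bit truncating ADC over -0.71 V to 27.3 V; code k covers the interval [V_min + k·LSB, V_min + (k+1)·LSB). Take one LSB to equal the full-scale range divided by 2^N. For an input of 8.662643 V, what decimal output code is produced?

21929

Span: 27.3 V − (-0.71 V) = 28.01 V. LSB = 28.01 V / 2^16 ≈ 427.4 µV.
(V_in − V_min) × 2^16/range = (8.662643 − (-0.71)) × 65536/28.01 = 21929.508.
Floor → code = 21929.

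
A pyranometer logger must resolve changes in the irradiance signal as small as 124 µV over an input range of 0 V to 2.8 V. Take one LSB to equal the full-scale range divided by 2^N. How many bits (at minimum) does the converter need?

15 bits

V_FS = 2.8 V.
Levels needed ≥ 2.8/124 µV = 22580. 2^15 = 32768 suffices, so N_min = 15.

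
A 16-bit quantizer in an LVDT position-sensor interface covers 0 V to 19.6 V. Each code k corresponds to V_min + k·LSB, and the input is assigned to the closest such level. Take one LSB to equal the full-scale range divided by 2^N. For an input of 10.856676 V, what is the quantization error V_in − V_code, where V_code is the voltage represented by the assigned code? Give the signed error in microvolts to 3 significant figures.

+53.7 µV

Span = 19.6 V. LSB = 19.6 V / 2^16 ≈ 299.1 µV.
Position in LSBs: (10.856676 − (0)) × 65536/19.6 = 36301.1795; rounding gives k = 36301.
V_code = V_min + k × range/2^16 = 0 + 36301 × 19.6/65536 = 10.856622314 V.
Error = V_in − V_code = 10.856676 − (10.856622314) = +53.7 µV.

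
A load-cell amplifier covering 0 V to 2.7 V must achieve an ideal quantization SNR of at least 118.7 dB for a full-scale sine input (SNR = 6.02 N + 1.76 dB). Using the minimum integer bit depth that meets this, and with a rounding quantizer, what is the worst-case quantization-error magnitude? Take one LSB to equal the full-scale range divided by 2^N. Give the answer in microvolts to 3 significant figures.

Span = 2.7 V.
6.02 N + 1.76 ≥ 118.7 gives N ≥ 19.425, so the minimum integer is 20.
LSB = 2.7 V ÷ 2^20 = 2.7/1048576 V = 2.5749 µV.
Half an LSB is 1.29 µV.

1.29 µV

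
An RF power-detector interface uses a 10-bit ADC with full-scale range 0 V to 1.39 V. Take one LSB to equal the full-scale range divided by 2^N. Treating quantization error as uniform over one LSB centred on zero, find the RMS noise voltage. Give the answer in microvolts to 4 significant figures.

Full-scale range = 1.39 V.
LSB = 1.39 V ÷ 2^10 = 1.39/1024 V = 1.35742 mV.
For a uniform distribution on [−LSB/2, +LSB/2], V_rms = LSB/√12 = 1.35742 mV/3.4641 = 391.9 µV.

391.9 µV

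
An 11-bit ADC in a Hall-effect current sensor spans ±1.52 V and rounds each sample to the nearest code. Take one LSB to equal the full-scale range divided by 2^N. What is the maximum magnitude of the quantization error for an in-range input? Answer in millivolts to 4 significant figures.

The full-scale span is 1.52 − (-1.52) = 3.04 V.
One LSB is 3.04 V / 2048 = 1.48438 mV.
A rounding quantizer has |error| ≤ LSB/2 = 0.7422 mV.

0.7422 mV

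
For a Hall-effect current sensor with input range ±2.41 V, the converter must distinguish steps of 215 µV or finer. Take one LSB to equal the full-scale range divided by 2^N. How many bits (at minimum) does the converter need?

15 bits

Span: 2.41 V − (-2.41 V) = 4.82 V.
Levels needed ≥ 4.82/215 µV = 22420. 2^15 = 32768 suffices, so N_min = 15.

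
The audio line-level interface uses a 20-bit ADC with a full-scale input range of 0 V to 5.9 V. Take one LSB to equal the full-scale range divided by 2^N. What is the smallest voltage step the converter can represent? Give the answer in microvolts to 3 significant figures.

Range is 5.9 V.
There are 2^20 = 1048576 steps.
One LSB is 5.9 V / 1048576 = 5.63 µV.

5.63 µV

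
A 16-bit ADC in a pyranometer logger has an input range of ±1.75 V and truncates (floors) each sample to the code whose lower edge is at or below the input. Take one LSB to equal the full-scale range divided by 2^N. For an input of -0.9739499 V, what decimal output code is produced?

14531

Full-scale range = 1.75 V − (-1.75 V) = 3.5 V. LSB = 3.5 V / 2^16 ≈ 53.41 µV.
(V_in − V_min) × 2^16/range = (-0.9739499 − (-1.75)) × 65536/3.5 = 14531.206.
Floor → code = 14531.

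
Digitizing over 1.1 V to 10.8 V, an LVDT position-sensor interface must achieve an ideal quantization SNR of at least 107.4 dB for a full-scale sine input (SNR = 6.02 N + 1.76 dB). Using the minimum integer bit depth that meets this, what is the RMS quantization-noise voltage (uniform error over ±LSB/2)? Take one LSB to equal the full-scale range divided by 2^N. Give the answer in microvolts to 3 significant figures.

Range = 10.8 − (1.1) = 9.7 V.
Solving 6.02 N ≥ 107.4 − 1.76: N ≥ 17.548. Round up → N = 18.
LSB = 9.7 V ÷ 2^18 = 9.7/262144 V = 37.003 µV.
V_rms = LSB/√12 = 10.7 µV.

10.7 µV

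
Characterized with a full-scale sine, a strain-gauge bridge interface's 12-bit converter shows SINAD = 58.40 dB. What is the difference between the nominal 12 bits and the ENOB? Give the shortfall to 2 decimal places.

2.59 bits

ENOB = (SINAD − 1.76)/6.02 = (58.40 − 1.76)/6.02 = 9.4086 bits.
12 − 9.4086 = 2.59 bits below nominal.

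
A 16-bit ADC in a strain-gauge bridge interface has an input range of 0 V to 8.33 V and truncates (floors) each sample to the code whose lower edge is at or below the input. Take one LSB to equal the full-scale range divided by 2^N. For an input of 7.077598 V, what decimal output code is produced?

Span = 8.33 V. LSB = 8.33 V / 2^16 ≈ 127.1 µV.
code = ⌊(V_in − V_min)/LSB⌋ = ⌊(V_in − V_min) × 2^16 / range⌋
     = ⌊(7.077598 − (0)) × 65536 / 8.33⌋ = ⌊7.077598 × 65536/8.33⌋
     = ⌊55682.769⌋ = 55682.

55682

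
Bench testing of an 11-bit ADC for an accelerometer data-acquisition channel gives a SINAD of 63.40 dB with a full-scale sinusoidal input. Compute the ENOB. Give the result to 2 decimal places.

10.24 bits

ENOB = (63.40 − 1.76)/6.02 = 10.2392 bits.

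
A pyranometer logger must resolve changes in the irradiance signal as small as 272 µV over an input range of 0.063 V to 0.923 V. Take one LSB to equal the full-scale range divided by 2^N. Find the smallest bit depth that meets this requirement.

12 bits

Range = 0.923 − (0.063) = 0.86 V.
Required number of levels: 0.86/272 µV = 3161.8; smallest N with 2^N ≥ that is 12.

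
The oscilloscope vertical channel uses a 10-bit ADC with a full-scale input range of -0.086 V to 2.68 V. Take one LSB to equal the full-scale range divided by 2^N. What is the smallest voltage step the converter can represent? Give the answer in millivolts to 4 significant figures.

The full-scale span is 2.68 − (-0.086) = 2.766 V.
2^10 = 1024 levels.
Step size = 2.766/1024 V = 2.701 mV.

2.701 mV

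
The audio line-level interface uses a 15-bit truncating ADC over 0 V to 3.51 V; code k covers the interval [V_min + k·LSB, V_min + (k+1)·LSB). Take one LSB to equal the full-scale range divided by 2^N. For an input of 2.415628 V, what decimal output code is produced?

Range is 3.51 V. LSB = 3.51 V / 2^15 ≈ 107.1 µV.
(V_in − V_min) × 2^15/range = (2.415628 − (0)) × 32768/3.51 = 22551.367.
Floor → code = 22551.

22551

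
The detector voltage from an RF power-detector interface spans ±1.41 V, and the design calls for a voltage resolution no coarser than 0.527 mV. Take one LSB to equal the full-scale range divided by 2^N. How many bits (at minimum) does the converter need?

13 bits

Range = 1.41 − (-1.41) = 2.82 V.
Levels needed ≥ 2.82/0.527 mV = 5351. 2^13 = 8192 suffices, so N_min = 13.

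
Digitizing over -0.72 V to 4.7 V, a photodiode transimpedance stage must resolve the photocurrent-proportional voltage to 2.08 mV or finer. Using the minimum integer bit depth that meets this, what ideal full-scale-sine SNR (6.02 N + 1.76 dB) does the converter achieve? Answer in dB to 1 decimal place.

74.0 dB

Full-scale range = 4.7 V − (-0.72 V) = 5.42 V.
Required number of levels: 5.42/2.08 mV = 2605.8; smallest N with 2^N ≥ that is 12.
SNR = 6.02 × 12 + 1.76 = 74.00 dB.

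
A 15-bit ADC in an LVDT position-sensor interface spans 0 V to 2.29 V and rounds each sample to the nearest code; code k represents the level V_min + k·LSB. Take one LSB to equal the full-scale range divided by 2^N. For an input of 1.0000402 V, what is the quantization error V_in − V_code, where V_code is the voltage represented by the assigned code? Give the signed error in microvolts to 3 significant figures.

−17.8 µV

Span = 2.29 V. LSB = 2.29 V / 2^15 ≈ 69.89 µV.
(V_in − V_min)/LSB = (1.0000402 − (0)) × 32768/2.29 = 14309.7455 → nearest code k = 14310.
V_code = V_min + k × range/2^15 = 0 + 14310 × 2.29/32768 = 1.0000579834 V.
V_in − V_code = 1.0000402 − (1.0000579834) = −17.8 µV.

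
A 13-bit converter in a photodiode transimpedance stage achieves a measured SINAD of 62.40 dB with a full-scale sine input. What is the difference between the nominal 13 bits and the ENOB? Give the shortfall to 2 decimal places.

N_eff = (62.40 − 1.76)/6.02 = 10.0731 bits.
Shortfall = 13 − 10.0731 = 2.9269 bits.

2.93 bits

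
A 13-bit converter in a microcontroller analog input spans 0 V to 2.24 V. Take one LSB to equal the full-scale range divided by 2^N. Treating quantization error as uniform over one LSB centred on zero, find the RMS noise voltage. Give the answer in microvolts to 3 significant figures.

78.9 µV

V_FS = 2.24 V.
Step size = 2.24/8192 V = 273.44 µV.
For a uniform distribution on [−LSB/2, +LSB/2], V_rms = LSB/√12 = 273.44 µV/3.4641 = 78.9 µV.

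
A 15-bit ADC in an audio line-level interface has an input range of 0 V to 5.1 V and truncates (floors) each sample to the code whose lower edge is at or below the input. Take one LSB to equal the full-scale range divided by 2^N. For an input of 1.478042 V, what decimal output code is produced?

9496

Full-scale range = 5.1 V. LSB = 5.1 V / 2^15 ≈ 155.6 µV.
code = ⌊(V_in − V_min)/LSB⌋ = ⌊(V_in − V_min) × 2^15 / range⌋
     = ⌊(1.478042 − (0)) × 32768 / 5.1⌋ = ⌊1.478042 × 32768/5.1⌋
     = ⌊9496.565⌋ = 9496.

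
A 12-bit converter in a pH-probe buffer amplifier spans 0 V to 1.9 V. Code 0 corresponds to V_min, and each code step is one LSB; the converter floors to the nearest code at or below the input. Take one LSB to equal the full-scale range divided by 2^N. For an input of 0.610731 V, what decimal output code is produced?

1316

Full-scale range = 1.9 V. LSB = 1.9 V / 2^12 ≈ 463.9 µV.
(V_in − V_min) × 2^12/range = (0.610731 − (0)) × 4096/1.9 = 1316.607.
Floor → code = 1316.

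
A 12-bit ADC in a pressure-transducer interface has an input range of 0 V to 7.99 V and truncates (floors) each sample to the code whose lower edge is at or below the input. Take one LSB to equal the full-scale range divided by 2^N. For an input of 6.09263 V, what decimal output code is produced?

3123

Span = 7.99 V. LSB = 7.99 V / 2^12 ≈ 1.951 mV.
code = ⌊(V_in − V_min)/LSB⌋ = ⌊(V_in − V_min) × 2^12 / range⌋
     = ⌊(6.09263 − (0)) × 4096 / 7.99⌋ = ⌊6.09263 × 4096/7.99⌋
     = ⌊3123.331⌋ = 3123.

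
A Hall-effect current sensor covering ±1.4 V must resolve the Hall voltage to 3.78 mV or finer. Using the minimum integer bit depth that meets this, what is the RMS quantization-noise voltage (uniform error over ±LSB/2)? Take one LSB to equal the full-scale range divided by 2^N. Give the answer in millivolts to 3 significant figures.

0.789 mV

The full-scale span is 1.4 − (-1.4) = 2.8 V.
Need 2^N ≥ 2.8 V / 3.78 mV = 740.7 → N_min = 10.
LSB = 2.8 V / 2^10 = 2.7344 mV.
σ_q = LSB/√12 = 2.7344 mV/3.4641 = 0.789 mV.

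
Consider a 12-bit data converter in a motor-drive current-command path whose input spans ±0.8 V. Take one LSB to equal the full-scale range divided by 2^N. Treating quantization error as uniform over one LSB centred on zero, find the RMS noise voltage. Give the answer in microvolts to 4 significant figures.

The full-scale span is 0.8 − (-0.8) = 1.6 V.
Step size = 1.6/4096 V = 390.625 µV.
For a uniform distribution on [−LSB/2, +LSB/2], V_rms = LSB/√12 = 390.625 µV/3.4641 = 112.8 µV.

112.8 µV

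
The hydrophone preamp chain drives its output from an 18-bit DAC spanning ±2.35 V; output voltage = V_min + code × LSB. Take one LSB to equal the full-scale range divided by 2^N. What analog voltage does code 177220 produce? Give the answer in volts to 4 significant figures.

Range = 2.35 − (-2.35) = 4.7 V. LSB = 4.7 V / 2^18.
V_out = V_min + code × LSB = -2.35 V + 177220 × 4.7 V / 262144
      = -2.35 V + 3.17739 V = 0.827391 V.

0.8274 V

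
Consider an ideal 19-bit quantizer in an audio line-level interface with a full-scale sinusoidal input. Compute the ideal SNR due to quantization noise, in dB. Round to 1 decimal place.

6.02(19) + 1.76 = 114.38 + 1.76 = 116.14 dB.

116.1 dB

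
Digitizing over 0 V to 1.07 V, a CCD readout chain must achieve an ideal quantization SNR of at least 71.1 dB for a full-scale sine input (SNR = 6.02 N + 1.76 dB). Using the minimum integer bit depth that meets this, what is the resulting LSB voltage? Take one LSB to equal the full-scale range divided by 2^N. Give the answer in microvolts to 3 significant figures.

Full-scale range = 1.07 V.
Required N = ⌈(71.1 − 1.76)/6.02⌉ = ⌈11.518⌉ = 12.
One LSB is 1.07 V / 4096 = 261 µV.

261 µV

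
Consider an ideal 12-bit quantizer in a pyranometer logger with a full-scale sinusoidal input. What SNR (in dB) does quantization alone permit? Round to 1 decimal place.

Ideal quantization SNR: 6.02 × 12 + 1.76 dB = 74.0 dB.

74.0 dB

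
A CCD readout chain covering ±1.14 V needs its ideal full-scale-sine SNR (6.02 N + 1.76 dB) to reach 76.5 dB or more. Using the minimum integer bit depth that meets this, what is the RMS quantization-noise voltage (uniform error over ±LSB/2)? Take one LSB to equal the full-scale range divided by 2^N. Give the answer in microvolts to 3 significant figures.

80.3 µV

Range = 1.14 − (-1.14) = 2.28 V.
Solving 6.02 N ≥ 76.5 − 1.76: N ≥ 12.415. Round up → N = 13.
One LSB is 2.28 V / 8192 = 278.32 µV.
σ_q = LSB/√12 = 278.32 µV/3.4641 = 80.3 µV.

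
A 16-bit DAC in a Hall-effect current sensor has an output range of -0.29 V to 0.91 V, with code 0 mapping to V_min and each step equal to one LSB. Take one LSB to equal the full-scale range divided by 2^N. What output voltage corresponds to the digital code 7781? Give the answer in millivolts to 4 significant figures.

Range = 0.91 − (-0.29) = 1.2 V. LSB = 1.2 V / 2^16.
V_out = -0.29 + 7781 × (1.2/65536) V
      = -0.29 + 0.142474 = -0.147526 V.

-147.5 mV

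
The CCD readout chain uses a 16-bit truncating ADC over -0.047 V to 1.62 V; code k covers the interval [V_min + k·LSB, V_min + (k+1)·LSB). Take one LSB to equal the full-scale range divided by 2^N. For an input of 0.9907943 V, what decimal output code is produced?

Full-scale range = 1.62 V − (-0.047 V) = 1.667 V. LSB = 1.667 V / 2^16 ≈ 25.44 µV.
(V_in − V_min) × 2^16/range = (0.9907943 − (-0.047)) × 65536/1.667 = 40799.572.
Floor → code = 40799.

40799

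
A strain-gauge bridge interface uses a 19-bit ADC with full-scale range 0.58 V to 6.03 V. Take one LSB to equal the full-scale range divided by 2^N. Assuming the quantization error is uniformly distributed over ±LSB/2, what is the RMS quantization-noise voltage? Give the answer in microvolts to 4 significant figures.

The full-scale span is 6.03 − (0.58) = 5.45 V.
One LSB is 5.45 V / 524288 = 10.3951 µV.
V_rms = LSB/√12 = 10.3951 µV / √12 = 3.001 µV.

3.001 µV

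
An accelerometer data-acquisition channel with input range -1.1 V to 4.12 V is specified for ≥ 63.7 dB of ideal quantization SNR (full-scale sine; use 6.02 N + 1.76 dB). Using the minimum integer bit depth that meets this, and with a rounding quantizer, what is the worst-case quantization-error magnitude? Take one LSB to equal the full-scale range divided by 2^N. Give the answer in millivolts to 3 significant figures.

1.27 mV

The full-scale span is 4.12 − (-1.1) = 5.22 V.
Required N = ⌈(63.7 − 1.76)/6.02⌉ = ⌈10.289⌉ = 11.
One LSB is 5.22 V / 2048 = 2.5488 mV.
Max error for round-to-nearest is LSB/2 = 1.27 mV.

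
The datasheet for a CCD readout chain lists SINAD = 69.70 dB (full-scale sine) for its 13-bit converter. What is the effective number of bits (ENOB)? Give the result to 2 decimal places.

11.29 bits

(69.70 − 1.76) / 6.02 = 67.94/6.02 = 11.2857 effective bits.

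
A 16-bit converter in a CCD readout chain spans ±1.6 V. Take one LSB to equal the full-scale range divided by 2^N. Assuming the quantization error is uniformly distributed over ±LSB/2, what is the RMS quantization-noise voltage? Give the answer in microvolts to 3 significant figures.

14.1 µV

Span: 1.6 V − (-1.6 V) = 3.2 V.
Step size = 3.2/65536 V = 48.828 µV.
For a uniform distribution on [−LSB/2, +LSB/2], V_rms = LSB/√12 = 48.828 µV/3.4641 = 14.1 µV.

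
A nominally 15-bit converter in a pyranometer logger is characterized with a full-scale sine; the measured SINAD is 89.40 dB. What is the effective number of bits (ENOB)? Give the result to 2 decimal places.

(89.40 − 1.76) / 6.02 = 87.64/6.02 = 14.5581 effective bits.

14.56 bits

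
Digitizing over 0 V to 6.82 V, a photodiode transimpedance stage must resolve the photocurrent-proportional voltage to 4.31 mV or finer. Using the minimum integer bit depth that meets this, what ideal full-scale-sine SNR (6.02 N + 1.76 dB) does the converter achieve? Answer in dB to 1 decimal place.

Span = 6.82 V.
Need 2^N ≥ 6.82 V / 4.31 mV = 1582 → N_min = 11.
6.02(11) + 1.76 = 67.98 dB.

68.0 dB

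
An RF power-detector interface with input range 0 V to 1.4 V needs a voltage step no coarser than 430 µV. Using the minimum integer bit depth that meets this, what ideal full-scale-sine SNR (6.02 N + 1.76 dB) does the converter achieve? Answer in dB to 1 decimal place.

74.0 dB

Range is 1.4 V.
1.4 V / 430 µV = 3256. Since 2^11 = 2048 and 2^12 = 4096, N = 12.
Ideal SNR at N = 12: 6.02·12 + 1.76 = 74.0 dB.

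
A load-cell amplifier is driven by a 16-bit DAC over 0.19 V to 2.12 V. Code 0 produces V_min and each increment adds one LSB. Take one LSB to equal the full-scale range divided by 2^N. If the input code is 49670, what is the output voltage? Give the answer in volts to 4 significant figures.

1.653 V

Full-scale range = 2.12 V − (0.19 V) = 1.93 V. LSB = 1.93 V / 2^16.
V_out = 0.19 + 49670 × (1.93/65536) V
      = 0.19 V + 1.46275 V = 1.65275 V.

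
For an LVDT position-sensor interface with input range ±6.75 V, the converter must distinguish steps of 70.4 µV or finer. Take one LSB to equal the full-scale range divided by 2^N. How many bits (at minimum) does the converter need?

18 bits

Full-scale range = 6.75 V − (-6.75 V) = 13.5 V.
Need 2^N ≥ 13.5 V / 70.4 µV = 191800 → N_min = 18.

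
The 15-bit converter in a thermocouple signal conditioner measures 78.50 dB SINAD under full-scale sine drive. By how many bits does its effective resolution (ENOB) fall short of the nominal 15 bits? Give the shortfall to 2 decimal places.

2.25 bits

N_eff = (78.50 − 1.76)/6.02 = 12.7475 bits.
Lost resolution: 15 − 12.7475 = 2.2525 bits.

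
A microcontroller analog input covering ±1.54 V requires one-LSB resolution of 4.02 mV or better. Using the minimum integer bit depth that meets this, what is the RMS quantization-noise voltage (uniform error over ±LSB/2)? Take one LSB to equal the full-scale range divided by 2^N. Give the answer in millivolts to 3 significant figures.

Range = 1.54 − (-1.54) = 3.08 V.
Required number of levels: 3.08/4.02 mV = 766.17; smallest N with 2^N ≥ that is 10.
LSB = 3.08 V / 2^10 = 3.0078 mV.
RMS noise = LSB/√12 = 0.868 mV.

0.868 mV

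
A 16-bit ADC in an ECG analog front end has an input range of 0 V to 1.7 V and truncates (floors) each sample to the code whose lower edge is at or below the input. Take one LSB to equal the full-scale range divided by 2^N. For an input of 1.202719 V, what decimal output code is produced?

Range is 1.7 V. LSB = 1.7 V / 2^16 ≈ 25.94 µV.
V_in − V_min = 1.202719 − (0) = 1.202719 V.
Divide by LSB: 1.202719 × 65536/1.7 = 46365.5249.
Truncating gives code 46365.

46365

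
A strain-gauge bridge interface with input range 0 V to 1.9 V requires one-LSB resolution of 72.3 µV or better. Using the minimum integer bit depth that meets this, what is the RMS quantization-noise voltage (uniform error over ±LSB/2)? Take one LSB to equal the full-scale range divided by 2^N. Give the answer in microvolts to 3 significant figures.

Range is 1.9 V.
1.9 V / 72.3 µV = 26280. Since 2^14 = 16384 and 2^15 = 32768, N = 15.
LSB = 1.9 V ÷ 2^15 = 1.9/32768 V = 57.983 µV.
RMS noise = LSB/√12 = 16.7 µV.

16.7 µV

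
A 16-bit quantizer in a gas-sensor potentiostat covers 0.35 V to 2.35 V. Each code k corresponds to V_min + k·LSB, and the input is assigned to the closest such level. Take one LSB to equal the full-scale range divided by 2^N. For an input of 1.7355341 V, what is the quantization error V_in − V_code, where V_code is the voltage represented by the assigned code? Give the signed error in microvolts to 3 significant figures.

+5.54 µV

Span: 2.35 V − (0.35 V) = 2 V. LSB = 2 V / 2^16 ≈ 30.52 µV.
(V_in − V_min)/LSB = (1.7355341 − (0.35)) × 65536/2 = 45401.1814 → nearest code k = 45401.
V_code = V_min + k × range/2^16 = 0.35 + 45401 × 2/65536 = 1.7355285645 V.
V_in − V_code = 1.7355341 − (1.7355285645) = +5.54 µV.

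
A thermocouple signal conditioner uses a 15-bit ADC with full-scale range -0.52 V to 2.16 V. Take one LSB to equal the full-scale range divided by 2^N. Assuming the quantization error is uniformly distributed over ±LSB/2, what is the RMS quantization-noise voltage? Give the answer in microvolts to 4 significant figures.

23.61 µV

The full-scale span is 2.16 − (-0.52) = 2.68 V.
One LSB is 2.68 V / 32768 = 81.7871 µV.
V_rms = LSB/√12 = 81.7871 µV / √12 = 23.61 µV.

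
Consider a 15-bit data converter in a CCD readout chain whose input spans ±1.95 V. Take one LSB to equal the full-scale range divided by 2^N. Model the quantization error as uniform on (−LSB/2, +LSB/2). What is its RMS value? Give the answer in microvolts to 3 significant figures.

34.4 µV

Full-scale range = 1.95 V − (-1.95 V) = 3.9 V.
LSB = 3.9 V ÷ 2^15 = 3.9/32768 V = 119.02 µV.
V_rms = LSB/√12 = 119.02 µV / √12 = 34.4 µV.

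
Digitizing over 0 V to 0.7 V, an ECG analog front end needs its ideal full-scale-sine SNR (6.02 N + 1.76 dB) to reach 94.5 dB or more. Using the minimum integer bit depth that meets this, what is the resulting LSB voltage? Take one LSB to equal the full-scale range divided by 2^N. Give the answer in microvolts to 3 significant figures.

10.7 µV

Range is 0.7 V.
Solving 6.02 N ≥ 94.5 − 1.76: N ≥ 15.405. Round up → N = 16.
LSB = 0.7 V / 2^16 = 10.7 µV.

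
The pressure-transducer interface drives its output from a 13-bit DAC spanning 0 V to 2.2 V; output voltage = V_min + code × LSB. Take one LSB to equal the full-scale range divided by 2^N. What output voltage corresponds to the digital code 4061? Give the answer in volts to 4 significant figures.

Full-scale range = 2.2 V. LSB = 2.2 V / 2^13.
V_out = 0 + 4061 × (2.2/8192) V
      = 0 V + 1.09060 V = 1.09060 V.

1.091 V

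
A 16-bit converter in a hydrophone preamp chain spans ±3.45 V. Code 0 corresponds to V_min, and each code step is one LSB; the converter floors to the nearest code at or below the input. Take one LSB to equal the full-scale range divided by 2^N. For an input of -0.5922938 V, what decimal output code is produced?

27142

Range = 3.45 − (-3.45) = 6.9 V. LSB = 6.9 V / 2^16 ≈ 105.3 µV.
V_in − V_min = -0.5922938 − (-3.45) = 2.8577062 V.
Divide by LSB: 2.8577062 × 65536/6.9 = 27142.4107.
Truncating gives code 27142.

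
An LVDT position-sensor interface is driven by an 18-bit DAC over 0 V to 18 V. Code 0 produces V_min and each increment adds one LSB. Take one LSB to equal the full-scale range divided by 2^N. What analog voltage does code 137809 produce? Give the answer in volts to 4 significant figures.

Full-scale range = 18 V. LSB = 18 V / 2^18.
V_out = 0 + 137809 × (18/262144) V
      = 0 + 9.46259 = 9.46259 V.

9.463 V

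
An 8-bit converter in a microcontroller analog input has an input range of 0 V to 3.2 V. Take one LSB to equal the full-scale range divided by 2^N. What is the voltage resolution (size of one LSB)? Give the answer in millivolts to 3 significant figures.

Full-scale range = 3.2 V.
Number of codes = 2^8 = 256.
LSB = 3.2 V / 2^8 = 12.5 mV.

12.5 mV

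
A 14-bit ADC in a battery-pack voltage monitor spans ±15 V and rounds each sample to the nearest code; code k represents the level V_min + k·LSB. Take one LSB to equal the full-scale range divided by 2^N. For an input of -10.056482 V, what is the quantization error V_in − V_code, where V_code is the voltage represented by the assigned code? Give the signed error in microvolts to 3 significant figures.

Full-scale range = 15 V − (-15 V) = 30 V. LSB = 30 V / 2^14 ≈ 1.831 mV.
(V_in − V_min)/LSB = (-10.056482 − (-15)) × 16384/30 = 2699.8200 → nearest code k = 2700.
V_code = V_min + k × range/2^14 = -15 + 2700 × 30/16384 = -10.056152344 V.
V_in − V_code = -10.056482 − (-10.056152344) = −330 µV.

−330 µV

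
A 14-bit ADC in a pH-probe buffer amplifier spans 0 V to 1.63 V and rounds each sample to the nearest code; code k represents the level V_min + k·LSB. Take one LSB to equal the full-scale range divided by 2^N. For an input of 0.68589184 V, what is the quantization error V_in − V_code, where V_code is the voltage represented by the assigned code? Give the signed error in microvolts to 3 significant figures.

V_FS = 1.63 V. LSB = 1.63 V / 2^14 ≈ 99.49 µV.
(V_in − V_min)/LSB = (0.68589184 − (0)) × 16384/1.63 = 6894.2650 → nearest code k = 6894.
V_code = V_min + k × range/2^14 = 0 + 6894 × 1.63/16384 = 0.68586547852 V.
e = 0.68589184 − (0.68586547852) = +26.4 µV.

+26.4 µV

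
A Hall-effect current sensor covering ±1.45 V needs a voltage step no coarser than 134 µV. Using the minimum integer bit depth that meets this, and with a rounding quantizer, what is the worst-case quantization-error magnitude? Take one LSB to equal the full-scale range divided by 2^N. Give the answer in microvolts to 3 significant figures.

44.3 µV

Full-scale range = 1.45 V − (-1.45 V) = 2.9 V.
Levels needed ≥ 2.9/134 µV = 21640. 2^15 = 32768 suffices, so N_min = 15.
LSB = 2.9 V / 2^15 = 88.501 µV.
Max error for round-to-nearest is LSB/2 = 44.3 µV.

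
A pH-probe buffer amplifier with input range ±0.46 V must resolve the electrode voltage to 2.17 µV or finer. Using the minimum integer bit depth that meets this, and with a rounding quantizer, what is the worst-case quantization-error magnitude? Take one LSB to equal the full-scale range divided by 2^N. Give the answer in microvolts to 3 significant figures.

The full-scale span is 0.46 − (-0.46) = 0.92 V.
Levels needed ≥ 0.92/2.17 µV = 424000. 2^19 = 524288 suffices, so N_min = 19.
LSB = 0.92 V ÷ 2^19 = 0.92/524288 V = 1.7548 µV.
Max error for round-to-nearest is LSB/2 = 0.877 µV.

0.877 µV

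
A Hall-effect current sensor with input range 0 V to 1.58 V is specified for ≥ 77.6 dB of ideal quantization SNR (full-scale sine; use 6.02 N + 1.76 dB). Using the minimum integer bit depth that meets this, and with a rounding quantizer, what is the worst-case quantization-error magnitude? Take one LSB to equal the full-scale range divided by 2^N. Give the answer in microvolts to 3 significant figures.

96.4 µV

Span = 1.58 V.
6.02 N + 1.76 ≥ 77.6 gives N ≥ 12.598, so the minimum integer is 13.
LSB = 1.58 V / 2^13 = 192.87 µV.
Max error for round-to-nearest is LSB/2 = 96.4 µV.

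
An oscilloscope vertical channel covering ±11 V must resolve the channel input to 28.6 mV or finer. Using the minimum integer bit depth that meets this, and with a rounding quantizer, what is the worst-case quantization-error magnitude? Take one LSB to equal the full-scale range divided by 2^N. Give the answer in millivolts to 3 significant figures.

Span: 11 V − (-11 V) = 22 V.
Need 2^N ≥ 22 V / 28.6 mV = 769.2 → N_min = 10.
Step size = 22/1024 V = 21.484 mV.
|e|_max = LSB/2 = 10.7 mV.

10.7 mV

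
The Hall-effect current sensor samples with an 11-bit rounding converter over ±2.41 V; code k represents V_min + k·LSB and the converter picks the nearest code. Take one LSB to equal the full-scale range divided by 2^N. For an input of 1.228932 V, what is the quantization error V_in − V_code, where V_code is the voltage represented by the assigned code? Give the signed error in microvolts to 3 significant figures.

Range = 2.41 − (-2.41) = 4.82 V. LSB = 4.82 V / 2^11 ≈ 2.354 mV.
(1.228932 − (-2.41)) / LSB = 3.638932 × 2048/4.82 = 1546.1686. Nearest integer: k = 1546.
V_code = V_min + k × range/2^11 = -2.41 + 1546 × 4.82/2048 = 1.228535156 V.
e = 1.228932 − (1.228535156) = +397 µV.

+397 µV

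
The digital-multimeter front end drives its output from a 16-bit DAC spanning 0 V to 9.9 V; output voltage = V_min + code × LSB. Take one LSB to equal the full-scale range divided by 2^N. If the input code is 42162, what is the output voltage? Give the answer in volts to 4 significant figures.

Span = 9.9 V. LSB = 9.9 V / 2^16.
Output = V_min + (42162/65536) × range = 0 + 0.643341 × 9.9 V
      = 0 + 6.36908 = 6.36908 V.

6.369 V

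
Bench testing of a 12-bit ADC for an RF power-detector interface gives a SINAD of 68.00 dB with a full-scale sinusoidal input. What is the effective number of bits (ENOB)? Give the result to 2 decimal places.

(68.00 − 1.76) / 6.02 = 66.24/6.02 = 11.0033 effective bits.

11.00 bits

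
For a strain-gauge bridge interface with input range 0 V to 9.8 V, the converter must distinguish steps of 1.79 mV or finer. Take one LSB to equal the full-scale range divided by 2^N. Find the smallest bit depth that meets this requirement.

Full-scale range = 9.8 V.
9.8 V / 1.79 mV = 5475. Since 2^12 = 4096 and 2^13 = 8192, N = 13.

13 bits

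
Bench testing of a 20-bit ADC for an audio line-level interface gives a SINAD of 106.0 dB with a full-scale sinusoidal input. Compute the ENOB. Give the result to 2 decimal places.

17.32 bits

ENOB = (106.0 − 1.76)/6.02 = 17.3156 bits.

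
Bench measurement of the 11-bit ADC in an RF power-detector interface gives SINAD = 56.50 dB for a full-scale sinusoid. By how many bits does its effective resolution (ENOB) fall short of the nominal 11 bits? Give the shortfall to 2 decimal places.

Effective bits = (56.50 − 1.76)/6.02 = 9.0930.
11 − 9.0930 = 1.91 bits below nominal.

1.91 bits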